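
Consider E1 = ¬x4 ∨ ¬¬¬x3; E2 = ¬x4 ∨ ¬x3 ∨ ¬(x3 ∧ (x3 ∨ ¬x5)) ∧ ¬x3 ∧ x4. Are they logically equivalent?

Yes

E1: ¬x4 ∨ ¬¬¬x3
    = ¬x4 ∨ ¬x3   [double negation]
E2: ¬x4 ∨ ¬x3 ∨ ¬(x3 ∧ (x3 ∨ ¬x5)) ∧ ¬x3 ∧ x4
    = ¬x4 ∨ ¬x3 ∨ ¬x3 ∧ ¬x3 ∧ x4   [absorption]
    = ¬x4 ∨ ¬x3 ∨ ¬x3 ∧ x4   [idempotence]
    = ¬x4 ∨ ¬x3   [absorption]
Both reduce to ¬x4 ∨ ¬x3, so they are equivalent.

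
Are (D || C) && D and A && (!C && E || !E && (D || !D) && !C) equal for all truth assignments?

No

E1: (D || C) && D
    = D   (absorption)
E2: A && (!C && E || !E && (D || !D) && !C)
    = A && (!C && E || !E && !C)   (complement / identity)
    = A && !C   (distribution)
These differ: at A=0, C=1, D=1, E=1, E1 = 1 but E2 = 0.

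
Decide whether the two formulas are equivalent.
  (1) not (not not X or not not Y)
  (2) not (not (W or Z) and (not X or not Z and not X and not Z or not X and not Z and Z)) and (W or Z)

No

E1: not (not not X or not not Y)
    = not X and not Y   — De Morgan
E2: not (not (W or Z) and (not X or not Z and not X and not Z or not X and not Z and Z)) and (W or Z)
    = not (not (W or Z) and (not X or not X and not Z)) and (W or Z)   — distribution
    = not (not (W or Z) and not X) and (W or Z)   — absorption
    = (W or Z or X) and (W or Z)   — De Morgan
    = W or Z   — absorption
These differ: at W=0, X=1, Y=1, Z=1, E1 = 0 but E2 = 1.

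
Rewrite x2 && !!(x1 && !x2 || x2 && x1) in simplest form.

x2 && x1

x2 && !!(x1 && !x2 || x2 && x1)
= x2 && !!x1   (distribution)
= x2 && x1   (double negation)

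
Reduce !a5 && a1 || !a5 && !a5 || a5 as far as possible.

!a5 && a1 || !a5 && !a5 || a5
= !a5 && a1 || !a5 || a5   [idempotence]
= !a5 || a5   [absorption]
= true   [complement]

true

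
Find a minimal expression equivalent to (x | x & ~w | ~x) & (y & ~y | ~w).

~w

(x | x & ~w | ~x) & (y & ~y | ~w)
= (x | ~x) & (y & ~y | ~w)   [absorption]
= (x | ~x) & ~w   [complement / identity]
= ~w   [complement / identity]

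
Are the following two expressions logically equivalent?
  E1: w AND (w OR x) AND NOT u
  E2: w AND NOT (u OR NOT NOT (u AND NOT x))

Yes

E1: w AND (w OR x) AND NOT u
    = w AND NOT u   (absorption)
E2: w AND NOT (u OR NOT NOT (u AND NOT x))
    = w AND NOT (u OR u AND NOT x)   (double negation)
    = w AND NOT u   (absorption)
Both reduce to w AND NOT u, so they are equivalent.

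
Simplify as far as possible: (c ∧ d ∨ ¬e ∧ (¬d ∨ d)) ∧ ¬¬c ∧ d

(c ∧ d ∨ ¬e ∧ (¬d ∨ d)) ∧ ¬¬c ∧ d
= (c ∧ d ∨ ¬e) ∧ ¬¬c ∧ d   [complement / identity]
= (c ∧ d ∨ ¬e) ∧ c ∧ d   [double negation]
= c ∧ d   [absorption]

c ∧ d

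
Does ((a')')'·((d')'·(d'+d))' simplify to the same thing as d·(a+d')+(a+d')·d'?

E1: ((a')')'·((d')'·(d'+d))'
    = ((a')')'·((d')')'   [complement / identity]
    = a'·((d')')'   [double negation]
    = a'·d'   [double negation]
E2: d·(a+d')+(a+d')·d'
    = a+d'   [distribution]
These differ: at a=1, d=0, E1 = 0 but E2 = 1.

No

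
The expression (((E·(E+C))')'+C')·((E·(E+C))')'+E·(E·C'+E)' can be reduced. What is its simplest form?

(((E·(E+C))')'+C')·((E·(E+C))')'+E·(E·C'+E)'
= ((E·(E+C))')'+E·(E·C'+E)'   — absorption
= (E')'+E·(E·C'+E)'   — absorption
= (E')'+E·E'   — absorption
= E+E·E'   — double negation
= E   — complement / identity

E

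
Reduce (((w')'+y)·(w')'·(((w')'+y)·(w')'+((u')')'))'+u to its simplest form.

w'+u

(((w')'+y)·(w')'·(((w')'+y)·(w')'+((u')')'))'+u
= (((w')'+y)·(w')'·(((w')'+y)·(w')'+u'))'+u
= (((w')'+y)·(w')')'+u
= ((w')')'+u
= w'+u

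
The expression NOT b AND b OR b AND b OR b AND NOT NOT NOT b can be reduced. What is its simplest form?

NOT b AND b OR b AND b OR b AND NOT NOT NOT b
= NOT b AND b OR b AND b OR b AND NOT b
= NOT b AND b OR b
= b

b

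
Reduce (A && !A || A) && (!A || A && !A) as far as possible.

false

(A && !A || A) && (!A || A && !A)
= A && !A || A && !A   [distribution]
= A && !A   [complement / identity]
= false   [complement]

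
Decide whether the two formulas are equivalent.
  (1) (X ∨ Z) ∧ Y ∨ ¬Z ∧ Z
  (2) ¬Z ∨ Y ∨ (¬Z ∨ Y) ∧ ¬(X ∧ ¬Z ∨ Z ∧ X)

E1: (X ∨ Z) ∧ Y ∨ ¬Z ∧ Z
    = (X ∨ Z) ∧ Y
E2: ¬Z ∨ Y ∨ (¬Z ∨ Y) ∧ ¬(X ∧ ¬Z ∨ Z ∧ X)
    = ¬Z ∨ Y ∨ (¬Z ∨ Y) ∧ ¬X
    = ¬Z ∨ Y
These differ: at X=0, Y=0, Z=0, E1 = 0 but E2 = 1.

No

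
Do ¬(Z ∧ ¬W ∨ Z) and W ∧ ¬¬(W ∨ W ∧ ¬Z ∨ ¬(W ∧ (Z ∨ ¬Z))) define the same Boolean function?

No

E1: ¬(Z ∧ ¬W ∨ Z)
    = ¬Z   (absorption)
E2: W ∧ ¬¬(W ∨ W ∧ ¬Z ∨ ¬(W ∧ (Z ∨ ¬Z)))
    = W ∧ (W ∨ W ∧ ¬Z ∨ ¬(W ∧ (Z ∨ ¬Z)))   (double negation)
    = W ∧ (W ∨ ¬(W ∧ (Z ∨ ¬Z)))   (absorption)
    = W ∧ (W ∨ ¬W)   (complement / identity)
    = W   (complement / identity)
These differ: at W=0, Z=0, E1 = 1 but E2 = 0.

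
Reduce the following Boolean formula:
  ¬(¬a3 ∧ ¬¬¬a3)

¬(¬a3 ∧ ¬¬¬a3)
= ¬(¬a3 ∧ ¬a3)   [double negation]
= ¬¬a3   [idempotence]
= a3   [double negation]

a3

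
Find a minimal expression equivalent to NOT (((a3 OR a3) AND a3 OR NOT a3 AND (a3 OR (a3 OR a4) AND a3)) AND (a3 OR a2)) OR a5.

NOT (((a3 OR a3) AND a3 OR NOT a3 AND (a3 OR (a3 OR a4) AND a3)) AND (a3 OR a2)) OR a5
= NOT (((a3 OR a3) AND a3 OR NOT a3 AND (a3 OR a3)) AND (a3 OR a2)) OR a5   — absorption
= NOT ((a3 OR a3) AND (a3 OR a2)) OR a5   — distribution
= NOT (a3 OR a3 AND a2) OR a5   — distribution
= NOT a3 OR a5   — absorption

NOT a3 OR a5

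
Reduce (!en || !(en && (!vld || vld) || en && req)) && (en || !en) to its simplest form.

(!en || !(en && (!vld || vld) || en && req)) && (en || !en)
= !(en && (!vld || vld) || en && req) && en || !en
= !(en || en && req) && en || !en
= !en && en || !en
= !en

!en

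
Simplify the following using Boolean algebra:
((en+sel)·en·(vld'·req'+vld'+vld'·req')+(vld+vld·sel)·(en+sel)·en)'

en'

((en+sel)·en·(vld'·req'+vld'+vld'·req')+(vld+vld·sel)·(en+sel)·en)'
= ((en+sel)·en·(vld'·req'+vld'+vld'·req')+vld·(en+sel)·en)'
= ((en+sel)·en·(vld'+vld'·req')+vld·(en+sel)·en)'
= ((en+sel)·en·(vld'+vld'·req'+vld))'
= (en·(vld'+vld'·req'+vld))'
= (en·(vld'+vld))'
= en'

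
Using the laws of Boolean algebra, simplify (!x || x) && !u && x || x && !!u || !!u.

(!x || x) && !u && x || x && !!u || !!u
= !u && x || x && !!u || !!u   (complement / identity)
= !u && x || x && u || !!u   (double negation)
= x || !!u   (distribution)
= x || u   (double negation)

x || u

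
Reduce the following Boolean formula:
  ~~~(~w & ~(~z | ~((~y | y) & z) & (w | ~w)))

w | ~z

~~~(~w & ~(~z | ~((~y | y) & z) & (w | ~w)))
= ~~~(~w & ~(~z | ~z & (w | ~w)))   (complement / identity)
= ~~~(~w & ~(~z | ~z))   (complement / identity)
= ~~(w | ~z | ~z)   (De Morgan)
= ~~(w | ~z)   (idempotence)
= w | ~z   (double negation)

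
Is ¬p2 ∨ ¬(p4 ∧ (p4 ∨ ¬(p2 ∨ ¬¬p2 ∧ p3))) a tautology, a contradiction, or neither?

neither

¬p2 ∨ ¬(p4 ∧ (p4 ∨ ¬(p2 ∨ ¬¬p2 ∧ p3)))
= ¬p2 ∨ ¬(p4 ∧ (p4 ∨ ¬(p2 ∨ p2 ∧ p3)))   — double negation
= ¬p2 ∨ ¬(p4 ∧ (p4 ∨ ¬p2))   — absorption
= ¬p2 ∨ ¬p4   — absorption
This depends on p2, p4, so it is not a constant.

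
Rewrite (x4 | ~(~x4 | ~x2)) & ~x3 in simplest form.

(x4 | ~(~x4 | ~x2)) & ~x3
= (x4 | x4 & x2) & ~x3   [De Morgan]
= x4 & ~x3   [absorption]

x4 & ~x3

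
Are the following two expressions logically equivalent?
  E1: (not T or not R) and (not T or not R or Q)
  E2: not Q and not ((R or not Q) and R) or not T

E1: (not T or not R) and (not T or not R or Q)
    = not T or not R
E2: not Q and not ((R or not Q) and R) or not T
    = not Q and not R or not T
These differ: at Q=1, R=0, T=1, E1 = 1 but E2 = 0.

No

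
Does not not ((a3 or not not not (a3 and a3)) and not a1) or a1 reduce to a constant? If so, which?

not not ((a3 or not not not (a3 and a3)) and not a1) or a1
= (a3 or not not not (a3 and a3)) and not a1 or a1   (double negation)
= (a3 or not not not a3) and not a1 or a1   (idempotence)
= (a3 or not a3) and not a1 or a1   (double negation)
= not a1 or a1   (complement / identity)
= True   (complement)

yes, True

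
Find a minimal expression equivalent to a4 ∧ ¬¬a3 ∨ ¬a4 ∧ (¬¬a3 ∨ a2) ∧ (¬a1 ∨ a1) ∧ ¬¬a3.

a4 ∧ ¬¬a3 ∨ ¬a4 ∧ (¬¬a3 ∨ a2) ∧ (¬a1 ∨ a1) ∧ ¬¬a3
= a4 ∧ ¬¬a3 ∨ ¬a4 ∧ (¬¬a3 ∨ a2) ∧ ¬¬a3   — complement / identity
= a4 ∧ ¬¬a3 ∨ ¬a4 ∧ ¬¬a3   — absorption
= ¬¬a3   — distribution
= a3   — double negation

a3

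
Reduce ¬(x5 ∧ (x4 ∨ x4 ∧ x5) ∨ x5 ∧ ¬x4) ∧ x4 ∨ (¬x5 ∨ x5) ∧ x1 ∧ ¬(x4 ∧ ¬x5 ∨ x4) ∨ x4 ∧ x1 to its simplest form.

¬(x5 ∧ (x4 ∨ x4 ∧ x5) ∨ x5 ∧ ¬x4) ∧ x4 ∨ (¬x5 ∨ x5) ∧ x1 ∧ ¬(x4 ∧ ¬x5 ∨ x4) ∨ x4 ∧ x1
= ¬((x4 ∨ x4 ∧ x5 ∨ ¬x4) ∧ x5) ∧ x4 ∨ (¬x5 ∨ x5) ∧ x1 ∧ ¬(x4 ∧ ¬x5 ∨ x4) ∨ x4 ∧ x1   [distribution]
= ¬((x4 ∨ x4 ∧ x5 ∨ ¬x4) ∧ x5) ∧ x4 ∨ x1 ∧ ¬(x4 ∧ ¬x5 ∨ x4) ∨ x4 ∧ x1   [complement / identity]
= ¬((x4 ∨ ¬x4) ∧ x5) ∧ x4 ∨ x1 ∧ ¬(x4 ∧ ¬x5 ∨ x4) ∨ x4 ∧ x1   [absorption]
= ¬x5 ∧ x4 ∨ x1 ∧ ¬(x4 ∧ ¬x5 ∨ x4) ∨ x4 ∧ x1   [complement / identity]
= ¬x5 ∧ x4 ∨ x1 ∧ ¬x4 ∨ x4 ∧ x1   [absorption]
= ¬x5 ∧ x4 ∨ x1   [distribution]

¬x5 ∧ x4 ∨ x1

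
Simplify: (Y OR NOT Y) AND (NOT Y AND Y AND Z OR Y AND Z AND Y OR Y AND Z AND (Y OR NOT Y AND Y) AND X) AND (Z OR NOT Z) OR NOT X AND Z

Z AND (Y OR NOT X)

(Y OR NOT Y) AND (NOT Y AND Y AND Z OR Y AND Z AND Y OR Y AND Z AND (Y OR NOT Y AND Y) AND X) AND (Z OR NOT Z) OR NOT X AND Z
= (Y OR NOT Y) AND (NOT Y AND Y AND Z OR Y AND Z AND Y OR Y AND Z AND Y AND X) AND (Z OR NOT Z) OR NOT X AND Z   — complement / identity
= (Y OR NOT Y) AND (NOT Y AND Y AND Z OR Y AND Z AND Y) AND (Z OR NOT Z) OR NOT X AND Z   — absorption
= (NOT Y AND Y AND Z OR Y AND Z AND Y) AND (Z OR NOT Z) OR NOT X AND Z   — complement / identity
= NOT Y AND Y AND Z OR Y AND Z AND Y OR NOT X AND Z   — complement / identity
= Y AND Z OR NOT X AND Z   — distribution
= Z AND (Y OR NOT X)   — distribution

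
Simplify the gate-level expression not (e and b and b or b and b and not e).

not b

not (e and b and b or b and b and not e)
= not (b and b)
= not b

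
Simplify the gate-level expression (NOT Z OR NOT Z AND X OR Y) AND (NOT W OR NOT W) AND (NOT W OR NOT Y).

(NOT Z OR Y) AND NOT W

(NOT Z OR NOT Z AND X OR Y) AND (NOT W OR NOT W) AND (NOT W OR NOT Y)
= (NOT Z OR Y) AND (NOT W OR NOT W) AND (NOT W OR NOT Y)   — absorption
= (NOT Z OR Y) AND (NOT W OR NOT W AND NOT Y)   — distribution
= (NOT Z OR Y) AND NOT W   — absorption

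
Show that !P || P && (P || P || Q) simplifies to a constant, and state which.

true

!P || P && (P || P || Q)
= !P || P && (P || Q)   — idempotence
= !P || P   — absorption
= true   — complement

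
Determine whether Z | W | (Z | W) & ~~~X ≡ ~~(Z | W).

E1: Z | W | (Z | W) & ~~~X
    = Z | W | (Z | W) & ~X
    = Z | W
E2: ~~(Z | W)
    = Z | W
Both reduce to Z | W, so they are equivalent.

Yes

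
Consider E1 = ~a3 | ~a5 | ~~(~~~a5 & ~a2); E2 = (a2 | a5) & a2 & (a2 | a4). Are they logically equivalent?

No

E1: ~a3 | ~a5 | ~~(~~~a5 & ~a2)
    = ~a3 | ~a5 | ~~(~a5 & ~a2)
    = ~a3 | ~a5 | ~a5 & ~a2
    = ~a3 | ~a5
E2: (a2 | a5) & a2 & (a2 | a4)
    = (a2 | a5) & a2
    = a2
These differ: at a2=0, a3=0, a4=0, a5=0, E1 = 1 but E2 = 0.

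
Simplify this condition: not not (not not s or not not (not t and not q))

s or not t and not q

not not (not not s or not not (not t and not q))
= not (not s and not (not t and not q))   (De Morgan)
= s or not t and not q   (De Morgan)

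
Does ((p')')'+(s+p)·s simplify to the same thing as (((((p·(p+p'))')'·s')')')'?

Yes

E1: ((p')')'+(s+p)·s
    = p'+(s+p)·s   — double negation
    = p'+s   — absorption
E2: (((((p·(p+p'))')'·s')')')'
    = ((((p')'·s')')')'   — complement / identity
    = ((p'+s)')'   — De Morgan
    = p'+s   — double negation
Both reduce to p'+s, so they are equivalent.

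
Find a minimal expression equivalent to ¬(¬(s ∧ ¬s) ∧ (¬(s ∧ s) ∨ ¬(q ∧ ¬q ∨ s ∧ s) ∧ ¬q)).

¬(¬(s ∧ ¬s) ∧ (¬(s ∧ s) ∨ ¬(q ∧ ¬q ∨ s ∧ s) ∧ ¬q))
= ¬(¬(s ∧ ¬s) ∧ (¬(s ∧ s) ∨ ¬(s ∧ s) ∧ ¬q))   (complement / identity)
= ¬(¬(s ∧ ¬s) ∧ ¬(s ∧ s))   (absorption)
= s ∧ ¬s ∨ s ∧ s   (De Morgan)
= s   (distribution)

s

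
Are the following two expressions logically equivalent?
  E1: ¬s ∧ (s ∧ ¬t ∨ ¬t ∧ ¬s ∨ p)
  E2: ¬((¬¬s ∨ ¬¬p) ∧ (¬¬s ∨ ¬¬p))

E1: ¬s ∧ (s ∧ ¬t ∨ ¬t ∧ ¬s ∨ p)
    = ¬s ∧ (¬t ∨ p)   [distribution]
E2: ¬((¬¬s ∨ ¬¬p) ∧ (¬¬s ∨ ¬¬p))
    = ¬(¬¬s ∨ ¬¬p)   [idempotence]
    = ¬s ∧ ¬p   [De Morgan]
These differ: at p=1, s=0, t=0, E1 = 1 but E2 = 0.

No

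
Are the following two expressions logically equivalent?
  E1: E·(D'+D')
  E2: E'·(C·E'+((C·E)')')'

E1: E·(D'+D')
    = E·D'   [idempotence]
E2: E'·(C·E'+((C·E)')')'
    = E'·(C·E'+C·E)'   [double negation]
    = E'·C'   [distribution]
These differ: at C=0, D=0, E=0, E1 = 0 but E2 = 1.

No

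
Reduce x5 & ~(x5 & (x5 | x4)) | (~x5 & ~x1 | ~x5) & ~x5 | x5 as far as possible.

1

x5 & ~(x5 & (x5 | x4)) | (~x5 & ~x1 | ~x5) & ~x5 | x5
= x5 & ~(x5 & (x5 | x4)) | ~x5 & ~x5 | x5   — absorption
= x5 & ~x5 | ~x5 & ~x5 | x5   — absorption
= ~x5 | x5   — distribution
= 1   — complement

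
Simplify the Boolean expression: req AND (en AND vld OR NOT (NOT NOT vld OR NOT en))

req AND en

req AND (en AND vld OR NOT (NOT NOT vld OR NOT en))
= req AND (en AND vld OR NOT vld AND en)   [De Morgan]
= req AND en   [distribution]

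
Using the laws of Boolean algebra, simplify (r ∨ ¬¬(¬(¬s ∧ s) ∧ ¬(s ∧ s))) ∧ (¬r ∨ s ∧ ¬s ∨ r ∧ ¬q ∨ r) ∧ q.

(r ∨ ¬s) ∧ q

(r ∨ ¬¬(¬(¬s ∧ s) ∧ ¬(s ∧ s))) ∧ (¬r ∨ s ∧ ¬s ∨ r ∧ ¬q ∨ r) ∧ q
= (r ∨ ¬(¬s ∧ s ∨ s ∧ s)) ∧ (¬r ∨ s ∧ ¬s ∨ r ∧ ¬q ∨ r) ∧ q
= (r ∨ ¬(¬s ∧ s ∨ s ∧ s)) ∧ (¬r ∨ r ∧ ¬q ∨ r) ∧ q
= (r ∨ ¬s) ∧ (¬r ∨ r ∧ ¬q ∨ r) ∧ q
= (r ∨ ¬s) ∧ (¬r ∨ r) ∧ q
= (r ∨ ¬s) ∧ q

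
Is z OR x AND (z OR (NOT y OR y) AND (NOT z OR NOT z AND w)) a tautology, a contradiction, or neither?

neither

z OR x AND (z OR (NOT y OR y) AND (NOT z OR NOT z AND w))
= z OR x AND (z OR (NOT y OR y) AND NOT z)   [absorption]
= z OR x AND (z OR NOT z)   [complement / identity]
= z OR x   [complement / identity]
This depends on x, z, so it is not a constant.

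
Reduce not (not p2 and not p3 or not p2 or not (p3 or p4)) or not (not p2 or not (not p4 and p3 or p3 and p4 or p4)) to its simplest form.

not (not p2 and not p3 or not p2 or not (p3 or p4)) or not (not p2 or not (not p4 and p3 or p3 and p4 or p4))
= not (not p2 or not (p3 or p4)) or not (not p2 or not (not p4 and p3 or p3 and p4 or p4))   — absorption
= not (not p2 or not (p3 or p4)) or not (not p2 or not (p3 or p4))   — distribution
= not (not p2 or not (p3 or p4))   — idempotence
= p2 and (p3 or p4)   — De Morgan

p2 and (p3 or p4)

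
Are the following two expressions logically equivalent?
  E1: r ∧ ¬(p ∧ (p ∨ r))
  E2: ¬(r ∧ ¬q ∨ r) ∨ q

No

E1: r ∧ ¬(p ∧ (p ∨ r))
    = r ∧ ¬p   [absorption]
E2: ¬(r ∧ ¬q ∨ r) ∨ q
    = ¬r ∨ q   [absorption]
These differ: at p=1, q=0, r=0, E1 = 0 but E2 = 1.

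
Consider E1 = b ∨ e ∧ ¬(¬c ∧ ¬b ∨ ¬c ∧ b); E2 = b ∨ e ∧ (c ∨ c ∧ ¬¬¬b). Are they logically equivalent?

Yes

E1: b ∨ e ∧ ¬(¬c ∧ ¬b ∨ ¬c ∧ b)
    = b ∨ e ∧ ¬¬c
    = b ∨ e ∧ c
E2: b ∨ e ∧ (c ∨ c ∧ ¬¬¬b)
    = b ∨ e ∧ (c ∨ c ∧ ¬b)
    = b ∨ e ∧ c
Both reduce to b ∨ e ∧ c, so they are equivalent.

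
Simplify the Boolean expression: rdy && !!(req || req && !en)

rdy && !!(req || req && !en)
= rdy && !!req   — absorption
= rdy && req   — double negation

rdy && req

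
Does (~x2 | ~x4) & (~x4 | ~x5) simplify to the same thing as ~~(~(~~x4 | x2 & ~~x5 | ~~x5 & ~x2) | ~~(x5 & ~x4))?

E1: (~x2 | ~x4) & (~x4 | ~x5)
    = ~x2 & ~x5 | ~x4   — distribution
E2: ~~(~(~~x4 | x2 & ~~x5 | ~~x5 & ~x2) | ~~(x5 & ~x4))
    = ~~(~(~~x4 | x2 & ~~x5 | ~~x5 & ~x2) | x5 & ~x4)   — double negation
    = ~~(~(~~x4 | ~~x5) | x5 & ~x4)   — distribution
    = ~~(~x4 & ~x5 | x5 & ~x4)   — De Morgan
    = ~~~x4   — distribution
    = ~x4   — double negation
These differ: at x2=0, x4=1, x5=0, E1 = 1 but E2 = 0.

No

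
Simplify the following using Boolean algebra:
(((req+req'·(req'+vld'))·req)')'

(((req+req'·(req'+vld'))·req)')'
= (((req+req')·req)')'
= (req')'
= req

req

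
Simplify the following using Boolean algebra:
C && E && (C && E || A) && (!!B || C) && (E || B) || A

C && E && (C && E || A) && (!!B || C) && (E || B) || A
= C && E && (!!B || C) && (E || B) || A
= C && E && (B || C) && (E || B) || A
= C && E && (C && E || B) || A
= C && E || A

C && E || A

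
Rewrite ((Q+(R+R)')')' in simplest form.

((Q+(R+R)')')'
= ((Q+R')')'
= Q+R'

Q+R'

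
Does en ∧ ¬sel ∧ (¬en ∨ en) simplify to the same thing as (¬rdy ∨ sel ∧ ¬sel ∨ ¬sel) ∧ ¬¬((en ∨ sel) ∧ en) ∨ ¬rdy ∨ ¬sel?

E1: en ∧ ¬sel ∧ (¬en ∨ en)
    = en ∧ ¬sel   (complement / identity)
E2: (¬rdy ∨ sel ∧ ¬sel ∨ ¬sel) ∧ ¬¬((en ∨ sel) ∧ en) ∨ ¬rdy ∨ ¬sel
    = (¬rdy ∨ sel ∧ ¬sel ∨ ¬sel) ∧ ¬¬en ∨ ¬rdy ∨ ¬sel   (absorption)
    = (¬rdy ∨ sel ∧ ¬sel ∨ ¬sel) ∧ en ∨ ¬rdy ∨ ¬sel   (double negation)
    = (¬rdy ∨ ¬sel) ∧ en ∨ ¬rdy ∨ ¬sel   (complement / identity)
    = ¬rdy ∨ ¬sel   (absorption)
These differ: at en=0, rdy=0, sel=1, E1 = 0 but E2 = 1.

No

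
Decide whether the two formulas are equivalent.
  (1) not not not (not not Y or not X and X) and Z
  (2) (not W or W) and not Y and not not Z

Yes

E1: not not not (not not Y or not X and X) and Z
    = not not not not not Y and Z
    = not not not Y and Z
    = not Y and Z
E2: (not W or W) and not Y and not not Z
    = (not W or W) and not Y and Z
    = not Y and Z
Both reduce to not Y and Z, so they are equivalent.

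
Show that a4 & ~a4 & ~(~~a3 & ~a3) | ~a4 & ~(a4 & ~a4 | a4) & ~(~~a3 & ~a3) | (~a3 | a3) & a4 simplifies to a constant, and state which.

a4 & ~a4 & ~(~~a3 & ~a3) | ~a4 & ~(a4 & ~a4 | a4) & ~(~~a3 & ~a3) | (~a3 | a3) & a4
= a4 & ~a4 & ~(~~a3 & ~a3) | ~a4 & ~a4 & ~(~~a3 & ~a3) | (~a3 | a3) & a4   [complement / identity]
= ~a4 & ~(~~a3 & ~a3) | (~a3 | a3) & a4   [distribution]
= ~a4 & (~a3 | a3) | (~a3 | a3) & a4   [De Morgan]
= ~a3 | a3   [distribution]
= 1   [complement]

1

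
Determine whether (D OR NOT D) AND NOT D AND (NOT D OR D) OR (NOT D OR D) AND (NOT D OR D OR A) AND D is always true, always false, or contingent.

always true

(D OR NOT D) AND NOT D AND (NOT D OR D) OR (NOT D OR D) AND (NOT D OR D OR A) AND D
= NOT D AND (NOT D OR D) OR (NOT D OR D) AND (NOT D OR D OR A) AND D   [complement / identity]
= NOT D AND (NOT D OR D) OR (NOT D OR D) AND D   [absorption]
= NOT D OR D   [distribution]
= TRUE   [complement]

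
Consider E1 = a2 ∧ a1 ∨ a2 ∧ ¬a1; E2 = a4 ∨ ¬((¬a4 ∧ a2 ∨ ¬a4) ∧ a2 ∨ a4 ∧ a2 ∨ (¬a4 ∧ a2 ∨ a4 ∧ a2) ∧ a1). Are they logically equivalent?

No

E1: a2 ∧ a1 ∨ a2 ∧ ¬a1
    = a2   — distribution
E2: a4 ∨ ¬((¬a4 ∧ a2 ∨ ¬a4) ∧ a2 ∨ a4 ∧ a2 ∨ (¬a4 ∧ a2 ∨ a4 ∧ a2) ∧ a1)
    = a4 ∨ ¬(¬a4 ∧ a2 ∨ a4 ∧ a2 ∨ (¬a4 ∧ a2 ∨ a4 ∧ a2) ∧ a1)   — absorption
    = a4 ∨ ¬(¬a4 ∧ a2 ∨ a4 ∧ a2)   — absorption
    = a4 ∨ ¬a2   — distribution
These differ: at a1=0, a2=0, a4=0, E1 = 0 but E2 = 1.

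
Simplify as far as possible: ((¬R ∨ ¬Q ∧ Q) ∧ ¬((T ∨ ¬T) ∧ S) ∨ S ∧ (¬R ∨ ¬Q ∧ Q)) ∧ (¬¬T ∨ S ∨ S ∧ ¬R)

((¬R ∨ ¬Q ∧ Q) ∧ ¬((T ∨ ¬T) ∧ S) ∨ S ∧ (¬R ∨ ¬Q ∧ Q)) ∧ (¬¬T ∨ S ∨ S ∧ ¬R)
= ((¬R ∨ ¬Q ∧ Q) ∧ ¬S ∨ S ∧ (¬R ∨ ¬Q ∧ Q)) ∧ (¬¬T ∨ S ∨ S ∧ ¬R)   — complement / identity
= (¬R ∨ ¬Q ∧ Q) ∧ (¬¬T ∨ S ∨ S ∧ ¬R)   — distribution
= (¬R ∨ ¬Q ∧ Q) ∧ (¬¬T ∨ S)   — absorption
= ¬R ∧ (¬¬T ∨ S)   — complement / identity
= ¬R ∧ (T ∨ S)   — double negation

¬R ∧ (T ∨ S)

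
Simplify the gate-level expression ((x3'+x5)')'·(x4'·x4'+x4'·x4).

(x3'+x5)·x4'

((x3'+x5)')'·(x4'·x4'+x4'·x4)
= ((x3'+x5)')'·x4'   [distribution]
= (x3'+x5)·x4'   [double negation]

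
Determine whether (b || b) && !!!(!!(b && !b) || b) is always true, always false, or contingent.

(b || b) && !!!(!!(b && !b) || b)
= (b || b) && !!!(b && !b || b)   (double negation)
= b && !!!(b && !b || b)   (idempotence)
= b && !(b && !b || b)   (double negation)
= b && !b   (complement / identity)
= false   (complement)

always false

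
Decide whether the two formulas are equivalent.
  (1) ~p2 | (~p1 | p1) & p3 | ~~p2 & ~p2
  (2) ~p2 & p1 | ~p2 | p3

E1: ~p2 | (~p1 | p1) & p3 | ~~p2 & ~p2
    = ~p2 | (~p1 | p1) & p3 | p2 & ~p2   (double negation)
    = ~p2 | (~p1 | p1) & p3   (complement / identity)
    = ~p2 | p3   (complement / identity)
E2: ~p2 & p1 | ~p2 | p3
    = ~p2 | p3   (absorption)
Both reduce to ~p2 | p3, so they are equivalent.

Yes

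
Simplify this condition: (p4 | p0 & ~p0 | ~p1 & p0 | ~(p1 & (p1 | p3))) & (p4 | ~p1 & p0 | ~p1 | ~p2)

(p4 | p0 & ~p0 | ~p1 & p0 | ~(p1 & (p1 | p3))) & (p4 | ~p1 & p0 | ~p1 | ~p2)
= (p4 | ~p1 & p0 | ~(p1 & (p1 | p3))) & (p4 | ~p1 & p0 | ~p1 | ~p2)   [complement / identity]
= (p4 | ~p1 & p0 | ~p1) & (p4 | ~p1 & p0 | ~p1 | ~p2)   [absorption]
= p4 | ~p1 & p0 | ~p1   [absorption]
= p4 | ~p1   [absorption]

p4 | ~p1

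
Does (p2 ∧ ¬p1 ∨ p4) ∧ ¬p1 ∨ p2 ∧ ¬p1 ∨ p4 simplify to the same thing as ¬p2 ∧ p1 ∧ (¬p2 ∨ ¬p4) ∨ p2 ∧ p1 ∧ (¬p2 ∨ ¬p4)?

E1: (p2 ∧ ¬p1 ∨ p4) ∧ ¬p1 ∨ p2 ∧ ¬p1 ∨ p4
    = p2 ∧ ¬p1 ∨ p4
E2: ¬p2 ∧ p1 ∧ (¬p2 ∨ ¬p4) ∨ p2 ∧ p1 ∧ (¬p2 ∨ ¬p4)
    = p1 ∧ (¬p2 ∨ ¬p4)
These differ: at p1=0, p2=1, p4=1, E1 = 1 but E2 = 0.

No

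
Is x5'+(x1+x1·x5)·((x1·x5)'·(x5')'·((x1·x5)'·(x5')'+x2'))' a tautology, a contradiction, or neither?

neither

x5'+(x1+x1·x5)·((x1·x5)'·(x5')'·((x1·x5)'·(x5')'+x2'))'
= x5'+(x1+x1·x5)·((x1·x5)'·(x5')')'   (absorption)
= x5'+(x1+x1·x5)·(x1·x5+x5')   (De Morgan)
= x5'+x1·x5'+x1·x5   (distribution)
= x5'+x1   (distribution)
This depends on x1, x5, so it is not a constant.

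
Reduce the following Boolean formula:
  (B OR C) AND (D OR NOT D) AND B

(B OR C) AND (D OR NOT D) AND B
= (B OR C) AND B   — complement / identity
= B   — absorption

B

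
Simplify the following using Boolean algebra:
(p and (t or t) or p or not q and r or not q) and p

(p and (t or t) or p or not q and r or not q) and p
= (p and (t or t) or p or not q) and p   (absorption)
= (p and t or p or not q) and p   (idempotence)
= (p or not q) and p   (absorption)
= p   (absorption)

p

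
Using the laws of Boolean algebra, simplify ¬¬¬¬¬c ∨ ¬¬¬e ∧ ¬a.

¬¬¬¬¬c ∨ ¬¬¬e ∧ ¬a
= ¬¬¬¬¬c ∨ ¬e ∧ ¬a   [double negation]
= ¬¬¬c ∨ ¬e ∧ ¬a   [double negation]
= ¬c ∨ ¬e ∧ ¬a   [double negation]

¬c ∨ ¬e ∧ ¬a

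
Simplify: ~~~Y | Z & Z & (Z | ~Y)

~~~Y | Z & Z & (Z | ~Y)
= ~~~Y | Z & (Z | ~Y)   [idempotence]
= ~Y | Z & (Z | ~Y)   [double negation]
= ~Y | Z   [absorption]

~Y | Z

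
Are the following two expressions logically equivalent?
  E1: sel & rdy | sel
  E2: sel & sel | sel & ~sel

Yes

E1: sel & rdy | sel
    = sel   (absorption)
E2: sel & sel | sel & ~sel
    = sel   (distribution)
Both reduce to sel, so they are equivalent.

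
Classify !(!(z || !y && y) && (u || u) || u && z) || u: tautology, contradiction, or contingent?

tautology

!(!(z || !y && y) && (u || u) || u && z) || u
= !(!z && (u || u) || u && z) || u   [complement / identity]
= !(!z && u || u && z) || u   [idempotence]
= !u || u   [distribution]
= true   [complement]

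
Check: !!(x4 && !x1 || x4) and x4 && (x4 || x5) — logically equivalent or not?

Yes

E1: !!(x4 && !x1 || x4)
    = !!x4   [absorption]
    = x4   [double negation]
E2: x4 && (x4 || x5)
    = x4   [absorption]
Both reduce to x4, so they are equivalent.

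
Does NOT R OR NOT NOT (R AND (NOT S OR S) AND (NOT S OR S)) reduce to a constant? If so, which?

yes, True

NOT R OR NOT NOT (R AND (NOT S OR S) AND (NOT S OR S))
= NOT R OR R AND (NOT S OR S) AND (NOT S OR S)   [double negation]
= NOT R OR R AND (NOT S OR S)   [idempotence]
= NOT R OR R   [complement / identity]
= TRUE   [complement]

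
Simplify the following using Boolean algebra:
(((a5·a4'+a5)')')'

(((a5·a4'+a5)')')'
= ((a5')')'   (absorption)
= a5'   (double negation)

a5'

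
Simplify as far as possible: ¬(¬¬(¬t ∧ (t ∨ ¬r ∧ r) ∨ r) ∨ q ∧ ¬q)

¬r

¬(¬¬(¬t ∧ (t ∨ ¬r ∧ r) ∨ r) ∨ q ∧ ¬q)
= ¬(¬¬(¬t ∧ t ∨ r) ∨ q ∧ ¬q)   — complement / identity
= ¬(¬t ∧ t ∨ r ∨ q ∧ ¬q)   — double negation
= ¬(¬t ∧ t ∨ r)   — complement / identity
= ¬r   — complement / identity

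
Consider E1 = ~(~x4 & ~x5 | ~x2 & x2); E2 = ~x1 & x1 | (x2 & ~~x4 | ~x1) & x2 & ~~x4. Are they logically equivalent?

No

E1: ~(~x4 & ~x5 | ~x2 & x2)
    = ~(~x4 & ~x5)   [complement / identity]
    = x4 | x5   [De Morgan]
E2: ~x1 & x1 | (x2 & ~~x4 | ~x1) & x2 & ~~x4
    = ~x1 & x1 | x2 & ~~x4   [absorption]
    = x2 & ~~x4   [complement / identity]
    = x2 & x4   [double negation]
These differ: at x1=1, x2=0, x4=0, x5=1, E1 = 1 but E2 = 0.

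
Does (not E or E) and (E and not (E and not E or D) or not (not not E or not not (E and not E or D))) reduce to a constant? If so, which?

(not E or E) and (E and not (E and not E or D) or not (not not E or not not (E and not E or D)))
= (not E or E) and (E and not (E and not E or D) or not E and not (E and not E or D))   [De Morgan]
= E and not (E and not E or D) or not E and not (E and not E or D)   [complement / identity]
= not (E and not E or D)   [distribution]
= not D   [complement / identity]
This depends on D, so it is not a constant.

no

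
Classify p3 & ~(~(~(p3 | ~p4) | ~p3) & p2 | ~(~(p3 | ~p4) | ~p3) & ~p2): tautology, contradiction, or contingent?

contradiction

p3 & ~(~(~(p3 | ~p4) | ~p3) & p2 | ~(~(p3 | ~p4) | ~p3) & ~p2)
= p3 & ~~(~(p3 | ~p4) | ~p3)   — distribution
= p3 & ~((p3 | ~p4) & p3)   — De Morgan
= p3 & ~p3   — absorption
= 0   — complement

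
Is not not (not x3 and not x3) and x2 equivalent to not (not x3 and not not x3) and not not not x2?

E1: not not (not x3 and not x3) and x2
    = not (x3 or x3) and x2   — De Morgan
    = not x3 and x2   — idempotence
E2: not (not x3 and not not x3) and not not not x2
    = (x3 or not x3) and not not not x2   — De Morgan
    = not not not x2   — complement / identity
    = not x2   — double negation
These differ: at x2=0, x3=0, E1 = 0 but E2 = 1.

No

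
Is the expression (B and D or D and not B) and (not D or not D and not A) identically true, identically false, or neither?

(B and D or D and not B) and (not D or not D and not A)
= D and (not D or not D and not A)   [distribution]
= D and not D   [absorption]
= False   [complement]

identically false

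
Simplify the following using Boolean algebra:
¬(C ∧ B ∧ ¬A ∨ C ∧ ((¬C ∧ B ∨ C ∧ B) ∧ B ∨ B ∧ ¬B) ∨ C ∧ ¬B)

¬C

¬(C ∧ B ∧ ¬A ∨ C ∧ ((¬C ∧ B ∨ C ∧ B) ∧ B ∨ B ∧ ¬B) ∨ C ∧ ¬B)
= ¬(C ∧ B ∧ ¬A ∨ C ∧ (B ∧ B ∨ B ∧ ¬B) ∨ C ∧ ¬B)   (distribution)
= ¬(C ∧ B ∧ ¬A ∨ C ∧ B ∨ C ∧ ¬B)   (distribution)
= ¬(C ∧ B ∨ C ∧ ¬B)   (absorption)
= ¬C   (distribution)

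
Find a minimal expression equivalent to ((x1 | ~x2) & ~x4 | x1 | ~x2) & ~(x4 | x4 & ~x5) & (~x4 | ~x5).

((x1 | ~x2) & ~x4 | x1 | ~x2) & ~(x4 | x4 & ~x5) & (~x4 | ~x5)
= ((x1 | ~x2) & ~x4 | x1 | ~x2) & ~x4 & (~x4 | ~x5)   (absorption)
= ((x1 | ~x2) & ~x4 | x1 | ~x2) & ~x4   (absorption)
= (x1 | ~x2) & ~x4   (absorption)

(x1 | ~x2) & ~x4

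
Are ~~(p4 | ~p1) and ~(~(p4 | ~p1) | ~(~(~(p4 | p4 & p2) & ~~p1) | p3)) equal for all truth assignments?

E1: ~~(p4 | ~p1)
    = p4 | ~p1   [double negation]
E2: ~(~(p4 | ~p1) | ~(~(~(p4 | p4 & p2) & ~~p1) | p3))
    = ~(~(p4 | ~p1) | ~(p4 | p4 & p2 | ~p1 | p3))   [De Morgan]
    = ~(~(p4 | ~p1) | ~(p4 | ~p1 | p3))   [absorption]
    = (p4 | ~p1) & (p4 | ~p1 | p3)   [De Morgan]
    = p4 | ~p1   [absorption]
Both reduce to p4 | ~p1, so they are equivalent.

Yes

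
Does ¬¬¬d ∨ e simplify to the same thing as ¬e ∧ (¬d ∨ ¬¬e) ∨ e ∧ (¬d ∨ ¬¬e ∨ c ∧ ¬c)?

E1: ¬¬¬d ∨ e
    = ¬d ∨ e   [double negation]
E2: ¬e ∧ (¬d ∨ ¬¬e) ∨ e ∧ (¬d ∨ ¬¬e ∨ c ∧ ¬c)
    = ¬e ∧ (¬d ∨ ¬¬e) ∨ e ∧ (¬d ∨ ¬¬e)   [complement / identity]
    = ¬d ∨ ¬¬e   [distribution]
    = ¬d ∨ e   [double negation]
Both reduce to ¬d ∨ e, so they are equivalent.

Yes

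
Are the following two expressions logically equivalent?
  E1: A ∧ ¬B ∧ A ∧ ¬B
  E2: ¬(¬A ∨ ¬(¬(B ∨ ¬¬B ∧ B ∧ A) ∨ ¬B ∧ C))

E1: A ∧ ¬B ∧ A ∧ ¬B
    = A ∧ ¬B   (idempotence)
E2: ¬(¬A ∨ ¬(¬(B ∨ ¬¬B ∧ B ∧ A) ∨ ¬B ∧ C))
    = ¬(¬A ∨ ¬(¬(B ∨ B ∧ B ∧ A) ∨ ¬B ∧ C))   (double negation)
    = ¬(¬A ∨ ¬(¬(B ∨ B ∧ A) ∨ ¬B ∧ C))   (idempotence)
    = A ∧ (¬(B ∨ B ∧ A) ∨ ¬B ∧ C)   (De Morgan)
    = A ∧ (¬B ∨ ¬B ∧ C)   (absorption)
    = A ∧ ¬B   (absorption)
Both reduce to A ∧ ¬B, so they are equivalent.

Yes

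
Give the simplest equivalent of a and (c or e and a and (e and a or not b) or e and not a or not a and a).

a and (c or e)

a and (c or e and a and (e and a or not b) or e and not a or not a and a)
= a and (c or e and a or e and not a or not a and a)   [absorption]
= a and (c or e and a or e and not a)   [complement / identity]
= a and (c or e)   [distribution]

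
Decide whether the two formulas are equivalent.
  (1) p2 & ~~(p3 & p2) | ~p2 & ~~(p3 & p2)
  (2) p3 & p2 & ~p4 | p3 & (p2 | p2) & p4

E1: p2 & ~~(p3 & p2) | ~p2 & ~~(p3 & p2)
    = ~~(p3 & p2)   [distribution]
    = p3 & p2   [double negation]
E2: p3 & p2 & ~p4 | p3 & (p2 | p2) & p4
    = p3 & p2 & ~p4 | p3 & p2 & p4   [idempotence]
    = p3 & p2   [distribution]
Both reduce to p3 & p2, so they are equivalent.

Yes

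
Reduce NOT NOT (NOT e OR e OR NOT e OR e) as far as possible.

TRUE

NOT NOT (NOT e OR e OR NOT e OR e)
= NOT e OR e OR NOT e OR e   [double negation]
= NOT e OR e   [idempotence]
= TRUE   [complement]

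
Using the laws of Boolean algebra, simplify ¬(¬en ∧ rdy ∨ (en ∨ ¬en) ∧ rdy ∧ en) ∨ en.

¬rdy ∨ en

¬(¬en ∧ rdy ∨ (en ∨ ¬en) ∧ rdy ∧ en) ∨ en
= ¬(¬en ∧ rdy ∨ rdy ∧ en) ∨ en
= ¬rdy ∨ en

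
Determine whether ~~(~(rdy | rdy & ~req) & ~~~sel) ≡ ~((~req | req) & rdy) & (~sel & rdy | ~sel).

E1: ~~(~(rdy | rdy & ~req) & ~~~sel)
    = ~~(~rdy & ~~~sel)   — absorption
    = ~rdy & ~~~sel   — double negation
    = ~rdy & ~sel   — double negation
E2: ~((~req | req) & rdy) & (~sel & rdy | ~sel)
    = ~rdy & (~sel & rdy | ~sel)   — complement / identity
    = ~rdy & ~sel   — absorption
Both reduce to ~rdy & ~sel, so they are equivalent.

Yes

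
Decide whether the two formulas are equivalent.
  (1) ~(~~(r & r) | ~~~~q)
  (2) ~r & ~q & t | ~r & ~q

Yes

E1: ~(~~(r & r) | ~~~~q)
    = ~(r & r) & ~~~q
    = ~(r & r) & ~q
    = ~r & ~q
E2: ~r & ~q & t | ~r & ~q
    = ~r & ~q
Both reduce to ~r & ~q, so they are equivalent.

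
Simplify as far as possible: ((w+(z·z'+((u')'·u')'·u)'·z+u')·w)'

((w+(z·z'+((u')'·u')'·u)'·z+u')·w)'
= ((w+(z·z'+(u'+u)·u)'·z+u')·w)'   (De Morgan)
= ((w+((u'+u)·u)'·z+u')·w)'   (complement / identity)
= ((w+u'·z+u')·w)'   (complement / identity)
= ((w+u')·w)'   (absorption)
= w'   (absorption)

w'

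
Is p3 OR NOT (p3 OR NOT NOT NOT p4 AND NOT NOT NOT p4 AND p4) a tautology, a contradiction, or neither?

p3 OR NOT (p3 OR NOT NOT NOT p4 AND NOT NOT NOT p4 AND p4)
= p3 OR NOT (p3 OR NOT NOT NOT p4 AND p4)
= p3 OR NOT (p3 OR NOT p4 AND p4)
= p3 OR NOT p3
= TRUE

tautology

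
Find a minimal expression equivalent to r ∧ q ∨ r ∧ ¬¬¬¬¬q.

r ∧ q ∨ r ∧ ¬¬¬¬¬q
= r ∧ q ∨ r ∧ ¬¬¬q
= r ∧ q ∨ r ∧ ¬q
= r

r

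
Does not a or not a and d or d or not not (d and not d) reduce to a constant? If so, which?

not a or not a and d or d or not not (d and not d)
= not a or not a and d or d or d and not d   [double negation]
= not a or not a and d or d   [complement / identity]
= not a or d   [absorption]
This depends on a, d, so it is not a constant.

no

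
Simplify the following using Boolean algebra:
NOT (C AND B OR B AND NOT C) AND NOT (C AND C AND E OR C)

NOT (C AND B OR B AND NOT C) AND NOT (C AND C AND E OR C)
= NOT B AND NOT (C AND C AND E OR C)   (distribution)
= NOT B AND NOT (C AND E OR C)   (idempotence)
= NOT B AND NOT C   (absorption)

NOT B AND NOT C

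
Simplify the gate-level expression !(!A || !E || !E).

A && E

!(!A || !E || !E)
= !(!A || !E)   — idempotence
= A && E   — De Morgan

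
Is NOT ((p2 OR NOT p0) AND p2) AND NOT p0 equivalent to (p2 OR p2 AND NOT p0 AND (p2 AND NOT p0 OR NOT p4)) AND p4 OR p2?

E1: NOT ((p2 OR NOT p0) AND p2) AND NOT p0
    = NOT p2 AND NOT p0   — absorption
E2: (p2 OR p2 AND NOT p0 AND (p2 AND NOT p0 OR NOT p4)) AND p4 OR p2
    = (p2 OR p2 AND NOT p0) AND p4 OR p2   — absorption
    = p2 AND p4 OR p2   — absorption
    = p2   — absorption
These differ: at p0=0, p2=1, p4=0, E1 = 0 but E2 = 1.

No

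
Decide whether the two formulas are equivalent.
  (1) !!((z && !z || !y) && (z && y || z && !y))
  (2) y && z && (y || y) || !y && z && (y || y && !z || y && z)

No

E1: !!((z && !z || !y) && (z && y || z && !y))
    = !!((z && !z || !y) && z)   [distribution]
    = (z && !z || !y) && z   [double negation]
    = !y && z   [complement / identity]
E2: y && z && (y || y) || !y && z && (y || y && !z || y && z)
    = y && z && (y || y) || !y && z && (y || y)   [distribution]
    = z && (y || y)   [distribution]
    = z && y   [idempotence]
These differ: at y=0, z=1, E1 = 1 but E2 = 0.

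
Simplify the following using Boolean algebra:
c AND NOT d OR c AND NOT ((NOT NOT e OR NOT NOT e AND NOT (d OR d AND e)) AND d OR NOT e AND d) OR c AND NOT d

c AND NOT d OR c AND NOT ((NOT NOT e OR NOT NOT e AND NOT (d OR d AND e)) AND d OR NOT e AND d) OR c AND NOT d
= c AND NOT d OR c AND NOT ((NOT NOT e OR NOT NOT e AND NOT d) AND d OR NOT e AND d) OR c AND NOT d   [absorption]
= c AND NOT d OR c AND NOT (NOT NOT e AND d OR NOT e AND d) OR c AND NOT d   [absorption]
= c AND NOT d OR c AND NOT (e AND d OR NOT e AND d) OR c AND NOT d   [double negation]
= c AND NOT d OR c AND NOT d OR c AND NOT d   [distribution]
= c AND NOT d OR c AND NOT d   [idempotence]
= c AND NOT d   [idempotence]

c AND NOT d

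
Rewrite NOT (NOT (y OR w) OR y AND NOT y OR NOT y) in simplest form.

y

NOT (NOT (y OR w) OR y AND NOT y OR NOT y)
= NOT (NOT (y OR w) OR NOT y)   (complement / identity)
= (y OR w) AND y   (De Morgan)
= y   (absorption)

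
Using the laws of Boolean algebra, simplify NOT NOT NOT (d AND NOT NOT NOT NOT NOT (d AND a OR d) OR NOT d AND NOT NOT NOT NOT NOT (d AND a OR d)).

NOT NOT NOT (d AND NOT NOT NOT NOT NOT (d AND a OR d) OR NOT d AND NOT NOT NOT NOT NOT (d AND a OR d))
= NOT NOT NOT NOT NOT NOT NOT NOT (d AND a OR d)
= NOT NOT NOT NOT NOT NOT (d AND a OR d)
= NOT NOT NOT NOT NOT NOT d
= NOT NOT NOT NOT d
= NOT NOT d
= d

d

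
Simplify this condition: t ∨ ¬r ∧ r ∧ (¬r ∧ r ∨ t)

t

t ∨ ¬r ∧ r ∧ (¬r ∧ r ∨ t)
= t ∨ ¬r ∧ r   [absorption]
= t   [complement / identity]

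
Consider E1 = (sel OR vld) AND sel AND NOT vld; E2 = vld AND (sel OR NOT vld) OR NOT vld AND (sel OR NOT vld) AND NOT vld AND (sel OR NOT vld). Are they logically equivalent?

E1: (sel OR vld) AND sel AND NOT vld
    = sel AND NOT vld   [absorption]
E2: vld AND (sel OR NOT vld) OR NOT vld AND (sel OR NOT vld) AND NOT vld AND (sel OR NOT vld)
    = vld AND (sel OR NOT vld) OR NOT vld AND (sel OR NOT vld)   [idempotence]
    = sel OR NOT vld   [distribution]
These differ: at sel=0, vld=0, E1 = 0 but E2 = 1.

No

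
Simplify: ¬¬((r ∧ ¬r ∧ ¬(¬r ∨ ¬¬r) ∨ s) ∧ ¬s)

¬¬((r ∧ ¬r ∧ ¬(¬r ∨ ¬¬r) ∨ s) ∧ ¬s)
= ¬¬((r ∧ ¬r ∧ r ∧ ¬r ∨ s) ∧ ¬s)
= ¬¬((r ∧ ¬r ∨ s) ∧ ¬s)
= (r ∧ ¬r ∨ s) ∧ ¬s
= s ∧ ¬s
= False

False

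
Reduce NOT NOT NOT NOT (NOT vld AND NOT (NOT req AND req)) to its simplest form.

NOT NOT NOT NOT (NOT vld AND NOT (NOT req AND req))
= NOT NOT NOT (vld OR NOT req AND req)   — De Morgan
= NOT NOT NOT vld   — complement / identity
= NOT vld   — double negation

NOT vld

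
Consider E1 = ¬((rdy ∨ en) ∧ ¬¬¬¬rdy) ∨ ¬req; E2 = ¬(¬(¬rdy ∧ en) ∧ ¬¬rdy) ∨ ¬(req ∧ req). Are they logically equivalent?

Yes

E1: ¬((rdy ∨ en) ∧ ¬¬¬¬rdy) ∨ ¬req
    = ¬((rdy ∨ en) ∧ ¬¬rdy) ∨ ¬req   [double negation]
    = ¬((rdy ∨ en) ∧ rdy) ∨ ¬req   [double negation]
    = ¬rdy ∨ ¬req   [absorption]
E2: ¬(¬(¬rdy ∧ en) ∧ ¬¬rdy) ∨ ¬(req ∧ req)
    = ¬rdy ∧ en ∨ ¬rdy ∨ ¬(req ∧ req)   [De Morgan]
    = ¬rdy ∧ en ∨ ¬rdy ∨ ¬req   [idempotence]
    = ¬rdy ∨ ¬req   [absorption]
Both reduce to ¬rdy ∨ ¬req, so they are equivalent.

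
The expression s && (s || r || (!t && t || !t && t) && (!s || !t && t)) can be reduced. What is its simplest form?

s && (s || r || (!t && t || !t && t) && (!s || !t && t))
= s && (s || r || !t && t || !t && t && !s)   — distribution
= s && (s || r || !t && t)   — absorption
= s && (s || r)   — complement / identity
= s   — absorption

s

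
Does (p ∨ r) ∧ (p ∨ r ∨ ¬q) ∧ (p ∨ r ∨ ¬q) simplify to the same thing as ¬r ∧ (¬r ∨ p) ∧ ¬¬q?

E1: (p ∨ r) ∧ (p ∨ r ∨ ¬q) ∧ (p ∨ r ∨ ¬q)
    = (p ∨ r) ∧ (p ∨ r ∨ ¬q)   (idempotence)
    = p ∨ r   (absorption)
E2: ¬r ∧ (¬r ∨ p) ∧ ¬¬q
    = ¬r ∧ (¬r ∨ p) ∧ q   (double negation)
    = ¬r ∧ q   (absorption)
These differ: at p=0, q=0, r=1, E1 = 1 but E2 = 0.

No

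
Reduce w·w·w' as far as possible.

w·w·w'
= w·w'
= 0

0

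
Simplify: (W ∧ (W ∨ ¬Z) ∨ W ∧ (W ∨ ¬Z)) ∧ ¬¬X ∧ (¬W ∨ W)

(W ∧ (W ∨ ¬Z) ∨ W ∧ (W ∨ ¬Z)) ∧ ¬¬X ∧ (¬W ∨ W)
= (W ∧ (W ∨ ¬Z) ∨ W ∧ (W ∨ ¬Z)) ∧ ¬¬X   (complement / identity)
= (W ∧ (W ∨ ¬Z) ∨ W ∧ (W ∨ ¬Z)) ∧ X   (double negation)
= W ∧ (W ∨ ¬Z) ∧ X   (idempotence)
= W ∧ X   (absorption)

W ∧ X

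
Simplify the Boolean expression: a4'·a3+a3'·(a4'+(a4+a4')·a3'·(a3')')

a4'

a4'·a3+a3'·(a4'+(a4+a4')·a3'·(a3')')
= a4'·a3+a3'·(a4'+(a4+a4')·a3'·a3)   (double negation)
= a4'·a3+a3'·(a4'+a3'·a3)   (complement / identity)
= a4'·a3+a3'·a4'   (complement / identity)
= a4'   (distribution)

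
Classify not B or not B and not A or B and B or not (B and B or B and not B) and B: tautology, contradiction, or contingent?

tautology

not B or not B and not A or B and B or not (B and B or B and not B) and B
= not B or not B and not A or B and B or not B and B   (distribution)
= not B or not B and not A or B   (distribution)
= not B or B   (absorption)
= True   (complement)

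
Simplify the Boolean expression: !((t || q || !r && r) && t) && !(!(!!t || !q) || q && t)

!t && !q

!((t || q || !r && r) && t) && !(!(!!t || !q) || q && t)
= !((t || q) && t) && !(!(!!t || !q) || q && t)   (complement / identity)
= !t && !(!(!!t || !q) || q && t)   (absorption)
= !t && !(!t && q || q && t)   (De Morgan)
= !t && !q   (distribution)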